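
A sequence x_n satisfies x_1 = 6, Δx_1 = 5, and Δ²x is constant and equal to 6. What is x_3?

Build the table forward from the leading diagonal:
Second differences: 6, 6, 6
First differences: 5, 11, 17
x: 6, 11, 22

22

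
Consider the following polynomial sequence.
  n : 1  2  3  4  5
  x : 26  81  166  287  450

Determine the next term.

D1: 55  85  121  163
D2: 30  36  42
D3: 6  6
Third differences constant at 6.
42 + 6 = 48;  163 + 48 = 211;  450 + 211 = 661

661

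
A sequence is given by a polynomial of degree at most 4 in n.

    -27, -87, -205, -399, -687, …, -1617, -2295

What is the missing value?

-1087

Using the first 5 terms:
-60  -118  -194  -288
-58  -76  -94
-18  -18
Constant third difference = -18.
Extend forward: -94 − 18 = -112;  -288 − 112 = -400;  -687 − 400 = -1087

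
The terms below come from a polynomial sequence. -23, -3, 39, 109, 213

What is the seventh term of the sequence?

20  42  70  104
22  28  34
6  6
Constant third difference = 6, so extend:
34 + 6 = 40;  104 + 40 = 144;  213 + 144 = 357
40 + 6 = 46;  144 + 46 = 190;  357 + 190 = 547

547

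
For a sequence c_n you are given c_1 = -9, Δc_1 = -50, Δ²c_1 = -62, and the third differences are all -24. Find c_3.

Build the table forward from the leading diagonal:
D3: -24, -24, -24
D2: -62, -86, -110
D1: -50, -112, -198
c: -9, -59, -171

-171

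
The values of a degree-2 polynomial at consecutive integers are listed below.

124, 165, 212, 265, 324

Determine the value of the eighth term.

537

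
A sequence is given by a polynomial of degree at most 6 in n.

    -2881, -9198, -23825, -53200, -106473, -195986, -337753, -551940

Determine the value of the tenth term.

-1301878

-6317  -14627  -29375  -53273  -89513  -141767  -214187
-8310  -14748  -23898  -36240  -52254  -72420
-6438  -9150  -12342  -16014  -20166
-2712  -3192  -3672  -4152
-480  -480  -480
The fifth differences are constant (-480).
-4152 − 480 = -4632;  -20166 − 4632 = -24798;  -72420 − 24798 = -97218;  -214187 − 97218 = -311405;  -551940 − 311405 = -863345
-4632 − 480 = -5112;  -24798 − 5112 = -29910;  -97218 − 29910 = -127128;  -311405 − 127128 = -438533;  -863345 − 438533 = -1301878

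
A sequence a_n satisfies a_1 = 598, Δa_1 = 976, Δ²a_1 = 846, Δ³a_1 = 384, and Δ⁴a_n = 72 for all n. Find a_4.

Build the table forward from the leading diagonal:
D4: 72, 72, 72, 72
D3: 384, 456, 528, 600
D2: 846, 1230, 1686, 2214
D1: 976, 1822, 3052, 4738
a: 598, 1574, 3396, 6448

6448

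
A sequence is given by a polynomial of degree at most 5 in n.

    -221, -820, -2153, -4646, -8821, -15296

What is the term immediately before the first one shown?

-26

First differences: -599, -1333, -2493, -4175, -6475
Second differences: -734, -1160, -1682, -2300
Third differences: -426, -522, -618
Fourth differences: -96, -96
The fourth differences are constant at -96.
Work back: -426 + 96 = -330;  -734 + 330 = -404;  -599 + 404 = -195;  -221 + 195 = -26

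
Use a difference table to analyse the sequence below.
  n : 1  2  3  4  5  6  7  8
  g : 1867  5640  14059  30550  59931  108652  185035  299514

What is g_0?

D1: 3773  8419  16491  29381  48721  76383  114479
D2: 4646  8072  12890  19340  27662  38096
D3: 3426  4818  6450  8322  10434
D4: 1392  1632  1872  2112
D5: 240  240  240
The fifth differences are constant at 240.
Work back: 1392 − 240 = 1152;  3426 − 1152 = 2274;  4646 − 2274 = 2372;  3773 − 2372 = 1401;  1867 − 1401 = 466

466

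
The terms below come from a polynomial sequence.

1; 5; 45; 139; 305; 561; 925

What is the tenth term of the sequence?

2845

4  40  94  166  256  364
36  54  72  90  108
18  18  18  18
Constant third difference = 18, so extend:
108 + 18 = 126;  364 + 126 = 490;  925 + 490 = 1415
126 + 18 = 144;  490 + 144 = 634;  1415 + 634 = 2049
144 + 18 = 162;  634 + 162 = 796;  2049 + 796 = 2845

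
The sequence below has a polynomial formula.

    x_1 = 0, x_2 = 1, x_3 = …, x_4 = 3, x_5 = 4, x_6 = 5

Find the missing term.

Using the last 3 terms:
D1: 1  1
Constant first difference = 1.
Extend backward: 3 − 1 = 2

2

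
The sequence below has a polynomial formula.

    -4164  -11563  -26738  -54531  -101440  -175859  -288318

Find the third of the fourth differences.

Δ: -7399, -15175, -27793, -46909, -74419, -112459
Δ²: -7776, -12618, -19116, -27510, -38040
Δ³: -4842, -6498, -8394, -10530
Δ⁴: -1656, -1896, -2136
Δ⁵: -240, -240

-2136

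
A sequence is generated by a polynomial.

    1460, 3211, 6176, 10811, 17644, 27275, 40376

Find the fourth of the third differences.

672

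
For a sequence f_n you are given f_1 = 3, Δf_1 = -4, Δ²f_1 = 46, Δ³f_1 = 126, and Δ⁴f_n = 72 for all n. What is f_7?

4269

Build the table forward from the leading diagonal:
Fourth differences: 72, 72, 72, 72, 72, 72, 72
Third differences: 126, 198, 270, 342, 414, 486, 558
Second differences: 46, 172, 370, 640, 982, 1396, 1882
First differences: -4, 42, 214, 584, 1224, 2206, 3602
f: 3, -1, 41, 255, 839, 2063, 4269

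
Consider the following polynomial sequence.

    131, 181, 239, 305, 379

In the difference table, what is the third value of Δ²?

8

D1: 50, 58, 66, 74
D2: 8, 8, 8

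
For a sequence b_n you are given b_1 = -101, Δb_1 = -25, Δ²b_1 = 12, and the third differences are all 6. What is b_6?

-46

Build the table forward from the leading diagonal:
Δ³: 6, 6, 6, 6, 6, 6
Δ²: 12, 18, 24, 30, 36, 42
Δ: -25, -13, 5, 29, 59, 95
b: -101, -126, -139, -134, -105, -46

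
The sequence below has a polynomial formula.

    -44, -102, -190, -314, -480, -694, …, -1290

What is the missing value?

-962

Using the first 6 terms:
Δ: -58  -88  -124  -166  -214
Δ²: -30  -36  -42  -48
Δ³: -6  -6  -6
Constant third difference = -6.
Extend forward: -48 − 6 = -54;  -214 − 54 = -268;  -694 − 268 = -962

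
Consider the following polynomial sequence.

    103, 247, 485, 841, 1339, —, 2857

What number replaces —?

2003

Using the first 5 terms:
Δ: 144, 238, 356, 498
Δ²: 94, 118, 142
Δ³: 24, 24
Constant third difference = 24.
Extend forward: 142 + 24 = 166;  498 + 166 = 664;  1339 + 664 = 2003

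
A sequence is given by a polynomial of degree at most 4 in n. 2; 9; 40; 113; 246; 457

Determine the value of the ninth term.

1738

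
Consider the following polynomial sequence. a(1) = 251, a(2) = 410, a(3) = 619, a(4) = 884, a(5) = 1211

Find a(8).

Δ: 159, 209, 265, 327
Δ²: 50, 56, 62
Δ³: 6, 6
The third differences are constant (6).
62 + 6 = 68;  327 + 68 = 395;  1211 + 395 = 1606
68 + 6 = 74;  395 + 74 = 469;  1606 + 469 = 2075
74 + 6 = 80;  469 + 80 = 549;  2075 + 549 = 2624

2624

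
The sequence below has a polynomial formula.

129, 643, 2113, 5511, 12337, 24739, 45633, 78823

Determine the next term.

First differences: 514, 1470, 3398, 6826, 12402, 20894, 33190
Second differences: 956, 1928, 3428, 5576, 8492, 12296
Third differences: 972, 1500, 2148, 2916, 3804
Fourth differences: 528, 648, 768, 888
Fifth differences: 120, 120, 120
Fifth differences constant at 120.
888 + 120 = 1008;  3804 + 1008 = 4812;  12296 + 4812 = 17108;  33190 + 17108 = 50298;  78823 + 50298 = 129121

129121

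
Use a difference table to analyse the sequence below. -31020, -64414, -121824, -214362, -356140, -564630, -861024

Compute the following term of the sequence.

-1270594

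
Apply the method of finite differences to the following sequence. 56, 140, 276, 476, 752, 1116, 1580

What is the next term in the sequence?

2156

First differences: 84, 136, 200, 276, 364, 464
Second differences: 52, 64, 76, 88, 100
Third differences: 12, 12, 12, 12
Third differences constant at 12.
100 + 12 = 112;  464 + 112 = 576;  1580 + 576 = 2156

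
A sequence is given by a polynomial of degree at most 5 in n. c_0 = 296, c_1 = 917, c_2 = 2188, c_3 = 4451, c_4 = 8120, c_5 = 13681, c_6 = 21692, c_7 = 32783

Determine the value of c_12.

D1: 621 , 1271 , 2263 , 3669 , 5561 , 8011 , 11091
D2: 650 , 992 , 1406 , 1892 , 2450 , 3080
D3: 342 , 414 , 486 , 558 , 630
D4: 72 , 72 , 72 , 72
The fourth differences are constant (72).
630 + 72 = 702;  3080 + 702 = 3782;  11091 + 3782 = 14873;  32783 + 14873 = 47656
702 + 72 = 774;  3782 + 774 = 4556;  14873 + 4556 = 19429;  47656 + 19429 = 67085
774 + 72 = 846;  4556 + 846 = 5402;  19429 + 5402 = 24831;  67085 + 24831 = 91916
846 + 72 = 918;  5402 + 918 = 6320;  24831 + 6320 = 31151;  91916 + 31151 = 123067
918 + 72 = 990;  6320 + 990 = 7310;  31151 + 7310 = 38461;  123067 + 38461 = 161528

161528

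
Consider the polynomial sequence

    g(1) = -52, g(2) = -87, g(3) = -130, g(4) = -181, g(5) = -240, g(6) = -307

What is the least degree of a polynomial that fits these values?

2

First differences: -35, -43, -51, -59, -67
Second differences: -8, -8, -8, -8
The second differences are constant, so the polynomial has degree 2.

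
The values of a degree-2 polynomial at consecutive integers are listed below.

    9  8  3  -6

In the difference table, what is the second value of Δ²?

D1: -1, -5, -9
D2: -4, -4

-4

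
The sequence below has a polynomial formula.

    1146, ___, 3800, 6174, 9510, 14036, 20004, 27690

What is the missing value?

Using the last 6 terms:
D1: 2374  3336  4526  5968  7686
D2: 962  1190  1442  1718
D3: 228  252  276
D4: 24  24
Constant fourth difference = 24.
Extend backward: 228 − 24 = 204;  962 − 204 = 758;  2374 − 758 = 1616;  3800 − 1616 = 2184

2184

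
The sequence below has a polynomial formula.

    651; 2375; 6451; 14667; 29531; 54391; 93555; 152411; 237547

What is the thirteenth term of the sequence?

1021371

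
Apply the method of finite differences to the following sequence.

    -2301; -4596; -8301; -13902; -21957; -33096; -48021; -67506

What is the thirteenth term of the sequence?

-2295, -3705, -5601, -8055, -11139, -14925, -19485
-1410, -1896, -2454, -3084, -3786, -4560
-486, -558, -630, -702, -774
-72, -72, -72, -72
Fourth differences constant at -72.
-774 − 72 = -846;  -4560 − 846 = -5406;  -19485 − 5406 = -24891;  -67506 − 24891 = -92397
-846 − 72 = -918;  -5406 − 918 = -6324;  -24891 − 6324 = -31215;  -92397 − 31215 = -123612
-918 − 72 = -990;  -6324 − 990 = -7314;  -31215 − 7314 = -38529;  -123612 − 38529 = -162141
-990 − 72 = -1062;  -7314 − 1062 = -8376;  -38529 − 8376 = -46905;  -162141 − 46905 = -209046
-1062 − 72 = -1134;  -8376 − 1134 = -9510;  -46905 − 9510 = -56415;  -209046 − 56415 = -265461

-265461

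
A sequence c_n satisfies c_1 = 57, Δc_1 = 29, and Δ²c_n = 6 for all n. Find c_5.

209

Build the table forward from the leading diagonal:
Δ²: 6, 6, 6, 6, 6
Δ: 29, 35, 41, 47, 53
c: 57, 86, 121, 162, 209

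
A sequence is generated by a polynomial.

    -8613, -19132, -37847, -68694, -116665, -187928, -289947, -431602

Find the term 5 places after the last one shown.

-2159457

-10519 , -18715 , -30847 , -47971 , -71263 , -102019 , -141655
-8196 , -12132 , -17124 , -23292 , -30756 , -39636
-3936 , -4992 , -6168 , -7464 , -8880
-1056 , -1176 , -1296 , -1416
-120 , -120 , -120
Fifth differences constant at -120.
-1416 − 120 = -1536;  -8880 − 1536 = -10416;  -39636 − 10416 = -50052;  -141655 − 50052 = -191707;  -431602 − 191707 = -623309
-1536 − 120 = -1656;  -10416 − 1656 = -12072;  -50052 − 12072 = -62124;  -191707 − 62124 = -253831;  -623309 − 253831 = -877140
-1656 − 120 = -1776;  -12072 − 1776 = -13848;  -62124 − 13848 = -75972;  -253831 − 75972 = -329803;  -877140 − 329803 = -1206943
-1776 − 120 = -1896;  -13848 − 1896 = -15744;  -75972 − 15744 = -91716;  -329803 − 91716 = -421519;  -1206943 − 421519 = -1628462
-1896 − 120 = -2016;  -15744 − 2016 = -17760;  -91716 − 17760 = -109476;  -421519 − 109476 = -530995;  -1628462 − 530995 = -2159457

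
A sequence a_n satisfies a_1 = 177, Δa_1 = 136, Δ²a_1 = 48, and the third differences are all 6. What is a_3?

497

Build the table forward from the leading diagonal:
Δ³: 6, 6, 6
Δ²: 48, 54, 60
Δ: 136, 184, 238
a: 177, 313, 497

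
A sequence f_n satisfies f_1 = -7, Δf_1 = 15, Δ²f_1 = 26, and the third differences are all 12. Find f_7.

Build the table forward from the leading diagonal:
Third differences: 12  12  12  12  12  12  12
Second differences: 26  38  50  62  74  86  98
First differences: 15  41  79  129  191  265  351
f: -7  8  49  128  257  448  713

713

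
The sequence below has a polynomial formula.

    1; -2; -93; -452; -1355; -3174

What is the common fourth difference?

First differences: -3, -91, -359, -903, -1819
Second differences: -88, -268, -544, -916
Third differences: -180, -276, -372
Fourth differences: -96, -96

-96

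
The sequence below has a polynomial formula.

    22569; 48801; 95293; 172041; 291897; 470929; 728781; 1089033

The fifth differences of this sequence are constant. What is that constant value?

360

D1: 26232, 46492, 76748, 119856, 179032, 257852, 360252
D2: 20260, 30256, 43108, 59176, 78820, 102400
D3: 9996, 12852, 16068, 19644, 23580
D4: 2856, 3216, 3576, 3936
D5: 360, 360, 360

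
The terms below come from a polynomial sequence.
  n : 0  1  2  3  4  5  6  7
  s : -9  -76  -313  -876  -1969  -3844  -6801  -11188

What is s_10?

Δ: -67  -237  -563  -1093  -1875  -2957  -4387
Δ²: -170  -326  -530  -782  -1082  -1430
Δ³: -156  -204  -252  -300  -348
Δ⁴: -48  -48  -48  -48
Constant fourth difference = -48, so extend:
-348 − 48 = -396;  -1430 − 396 = -1826;  -4387 − 1826 = -6213;  -11188 − 6213 = -17401
-396 − 48 = -444;  -1826 − 444 = -2270;  -6213 − 2270 = -8483;  -17401 − 8483 = -25884
-444 − 48 = -492;  -2270 − 492 = -2762;  -8483 − 2762 = -11245;  -25884 − 11245 = -37129

-37129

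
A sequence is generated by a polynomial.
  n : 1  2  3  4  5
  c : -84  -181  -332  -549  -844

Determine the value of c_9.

First differences: -97  -151  -217  -295
Second differences: -54  -66  -78
Third differences: -12  -12
The third differences are constant (-12).
-78 − 12 = -90;  -295 − 90 = -385;  -844 − 385 = -1229
-90 − 12 = -102;  -385 − 102 = -487;  -1229 − 487 = -1716
-102 − 12 = -114;  -487 − 114 = -601;  -1716 − 601 = -2317
-114 − 12 = -126;  -601 − 126 = -727;  -2317 − 727 = -3044

-3044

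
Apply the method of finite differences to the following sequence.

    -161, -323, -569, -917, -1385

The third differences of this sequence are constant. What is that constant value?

First differences: -162, -246, -348, -468
Second differences: -84, -102, -120
Third differences: -18, -18

-18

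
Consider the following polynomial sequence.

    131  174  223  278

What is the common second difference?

6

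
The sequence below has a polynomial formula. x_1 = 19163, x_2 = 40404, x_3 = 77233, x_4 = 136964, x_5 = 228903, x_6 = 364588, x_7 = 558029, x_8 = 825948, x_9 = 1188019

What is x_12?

First differences: 21241, 36829, 59731, 91939, 135685, 193441, 267919, 362071
Second differences: 15588, 22902, 32208, 43746, 57756, 74478, 94152
Third differences: 7314, 9306, 11538, 14010, 16722, 19674
Fourth differences: 1992, 2232, 2472, 2712, 2952
Fifth differences: 240, 240, 240, 240
Fifth differences constant at 240.
2952 + 240 = 3192;  19674 + 3192 = 22866;  94152 + 22866 = 117018;  362071 + 117018 = 479089;  1188019 + 479089 = 1667108
3192 + 240 = 3432;  22866 + 3432 = 26298;  117018 + 26298 = 143316;  479089 + 143316 = 622405;  1667108 + 622405 = 2289513
3432 + 240 = 3672;  26298 + 3672 = 29970;  143316 + 29970 = 173286;  622405 + 173286 = 795691;  2289513 + 795691 = 3085204

3085204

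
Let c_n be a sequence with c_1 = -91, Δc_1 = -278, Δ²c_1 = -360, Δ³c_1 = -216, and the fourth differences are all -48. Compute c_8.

-18837

Build the table forward from the leading diagonal:
Fourth differences: -48, -48, -48, -48, -48, -48, -48, -48
Third differences: -216, -264, -312, -360, -408, -456, -504, -552
Second differences: -360, -576, -840, -1152, -1512, -1920, -2376, -2880
First differences: -278, -638, -1214, -2054, -3206, -4718, -6638, -9014
c: -91, -369, -1007, -2221, -4275, -7481, -12199, -18837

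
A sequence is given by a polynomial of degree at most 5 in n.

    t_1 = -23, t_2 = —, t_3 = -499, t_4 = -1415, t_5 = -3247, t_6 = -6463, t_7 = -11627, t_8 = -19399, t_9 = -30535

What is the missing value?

-127

Using the last 7 terms:
Δ: -916  -1832  -3216  -5164  -7772  -11136
Δ²: -916  -1384  -1948  -2608  -3364
Δ³: -468  -564  -660  -756
Δ⁴: -96  -96  -96
Constant fourth difference = -96.
Extend backward: -468 + 96 = -372;  -916 + 372 = -544;  -916 + 544 = -372;  -499 + 372 = -127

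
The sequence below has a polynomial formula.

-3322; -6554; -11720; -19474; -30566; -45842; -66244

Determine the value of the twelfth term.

-284834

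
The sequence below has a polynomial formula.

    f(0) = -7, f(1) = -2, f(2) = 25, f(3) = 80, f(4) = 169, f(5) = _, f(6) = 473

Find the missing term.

298

Using the first 5 terms:
Δ: 5, 27, 55, 89
Δ²: 22, 28, 34
Δ³: 6, 6
Constant third difference = 6.
Extend forward: 34 + 6 = 40;  89 + 40 = 129;  169 + 129 = 298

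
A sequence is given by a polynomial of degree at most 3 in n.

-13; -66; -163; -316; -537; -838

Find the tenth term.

-3082

-53, -97, -153, -221, -301
-44, -56, -68, -80
-12, -12, -12
Constant third difference = -12, so extend:
-80 − 12 = -92;  -301 − 92 = -393;  -838 − 393 = -1231
-92 − 12 = -104;  -393 − 104 = -497;  -1231 − 497 = -1728
-104 − 12 = -116;  -497 − 116 = -613;  -1728 − 613 = -2341
-116 − 12 = -128;  -613 − 128 = -741;  -2341 − 741 = -3082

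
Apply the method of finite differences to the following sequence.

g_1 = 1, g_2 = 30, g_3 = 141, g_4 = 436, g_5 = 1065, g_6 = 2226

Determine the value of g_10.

17830

D1: 29, 111, 295, 629, 1161
D2: 82, 184, 334, 532
D3: 102, 150, 198
D4: 48, 48
Constant fourth difference = 48, so extend:
198 + 48 = 246;  532 + 246 = 778;  1161 + 778 = 1939;  2226 + 1939 = 4165
246 + 48 = 294;  778 + 294 = 1072;  1939 + 1072 = 3011;  4165 + 3011 = 7176
294 + 48 = 342;  1072 + 342 = 1414;  3011 + 1414 = 4425;  7176 + 4425 = 11601
342 + 48 = 390;  1414 + 390 = 1804;  4425 + 1804 = 6229;  11601 + 6229 = 17830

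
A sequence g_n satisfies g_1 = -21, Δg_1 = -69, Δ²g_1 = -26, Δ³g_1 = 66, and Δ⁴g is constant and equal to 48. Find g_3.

-185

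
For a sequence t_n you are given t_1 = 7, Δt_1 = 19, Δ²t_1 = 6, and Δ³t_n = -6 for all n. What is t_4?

76

Build the table forward from the leading diagonal:
Δ³: -6  -6  -6  -6
Δ²: 6  0  -6  -12
Δ: 19  25  25  19
t: 7  26  51  76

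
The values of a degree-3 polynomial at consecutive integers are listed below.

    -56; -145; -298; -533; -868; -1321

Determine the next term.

First differences: -89  -153  -235  -335  -453
Second differences: -64  -82  -100  -118
Third differences: -18  -18  -18
The third differences are constant (-18).
-118 − 18 = -136;  -453 − 136 = -589;  -1321 − 589 = -1910

-1910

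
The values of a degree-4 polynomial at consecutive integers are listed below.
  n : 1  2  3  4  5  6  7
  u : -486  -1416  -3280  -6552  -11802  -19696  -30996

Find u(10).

-94392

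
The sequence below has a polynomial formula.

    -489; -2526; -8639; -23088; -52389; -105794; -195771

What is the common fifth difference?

-480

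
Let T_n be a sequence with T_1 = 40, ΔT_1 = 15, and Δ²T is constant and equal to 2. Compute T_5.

112

Build the table forward from the leading diagonal:
D2: 2, 2, 2, 2, 2
D1: 15, 17, 19, 21, 23
T: 40, 55, 72, 91, 112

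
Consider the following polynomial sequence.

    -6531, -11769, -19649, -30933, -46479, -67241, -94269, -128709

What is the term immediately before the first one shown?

Δ: -5238, -7880, -11284, -15546, -20762, -27028, -34440
Δ²: -2642, -3404, -4262, -5216, -6266, -7412
Δ³: -762, -858, -954, -1050, -1146
Δ⁴: -96, -96, -96, -96
The fourth differences are constant at -96.
Work back: -762 + 96 = -666;  -2642 + 666 = -1976;  -5238 + 1976 = -3262;  -6531 + 3262 = -3269

-3269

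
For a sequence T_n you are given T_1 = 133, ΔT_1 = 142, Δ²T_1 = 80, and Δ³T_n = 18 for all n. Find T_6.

1823

Build the table forward from the leading diagonal:
D3: 18, 18, 18, 18, 18, 18
D2: 80, 98, 116, 134, 152, 170
D1: 142, 222, 320, 436, 570, 722
T: 133, 275, 497, 817, 1253, 1823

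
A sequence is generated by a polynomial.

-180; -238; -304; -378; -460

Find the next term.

First differences: -58, -66, -74, -82
Second differences: -8, -8, -8
Constant second difference = -8, so extend:
-82 − 8 = -90;  -460 − 90 = -550

-550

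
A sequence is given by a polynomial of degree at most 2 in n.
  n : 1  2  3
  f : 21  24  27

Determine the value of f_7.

39

D1: 3, 3
First differences constant at 3.
27 + 3 = 30
30 + 3 = 33
33 + 3 = 36
36 + 3 = 39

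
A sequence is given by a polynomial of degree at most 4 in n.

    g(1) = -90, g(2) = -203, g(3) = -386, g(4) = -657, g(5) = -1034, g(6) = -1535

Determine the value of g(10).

First differences: -113 , -183 , -271 , -377 , -501
Second differences: -70 , -88 , -106 , -124
Third differences: -18 , -18 , -18
Third differences constant at -18.
-124 − 18 = -142;  -501 − 142 = -643;  -1535 − 643 = -2178
-142 − 18 = -160;  -643 − 160 = -803;  -2178 − 803 = -2981
-160 − 18 = -178;  -803 − 178 = -981;  -2981 − 981 = -3962
-178 − 18 = -196;  -981 − 196 = -1177;  -3962 − 1177 = -5139

-5139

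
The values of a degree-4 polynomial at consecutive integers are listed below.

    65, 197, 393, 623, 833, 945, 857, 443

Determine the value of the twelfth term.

132 , 196 , 230 , 210 , 112 , -88 , -414
64 , 34 , -20 , -98 , -200 , -326
-30 , -54 , -78 , -102 , -126
-24 , -24 , -24 , -24
The fourth differences are constant (-24).
-126 − 24 = -150;  -326 − 150 = -476;  -414 − 476 = -890;  443 − 890 = -447
-150 − 24 = -174;  -476 − 174 = -650;  -890 − 650 = -1540;  -447 − 1540 = -1987
-174 − 24 = -198;  -650 − 198 = -848;  -1540 − 848 = -2388;  -1987 − 2388 = -4375
-198 − 24 = -222;  -848 − 222 = -1070;  -2388 − 1070 = -3458;  -4375 − 3458 = -7833

-7833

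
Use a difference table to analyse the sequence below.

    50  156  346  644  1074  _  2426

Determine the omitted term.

Using the first 5 terms:
D1: 106  190  298  430
D2: 84  108  132
D3: 24  24
Constant third difference = 24.
Extend forward: 132 + 24 = 156;  430 + 156 = 586;  1074 + 586 = 1660

1660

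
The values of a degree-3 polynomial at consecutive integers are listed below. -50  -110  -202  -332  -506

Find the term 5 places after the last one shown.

-2246

First differences: -60 , -92 , -130 , -174
Second differences: -32 , -38 , -44
Third differences: -6 , -6
Constant third difference = -6, so extend:
-44 − 6 = -50;  -174 − 50 = -224;  -506 − 224 = -730
-50 − 6 = -56;  -224 − 56 = -280;  -730 − 280 = -1010
-56 − 6 = -62;  -280 − 62 = -342;  -1010 − 342 = -1352
-62 − 6 = -68;  -342 − 68 = -410;  -1352 − 410 = -1762
-68 − 6 = -74;  -410 − 74 = -484;  -1762 − 484 = -2246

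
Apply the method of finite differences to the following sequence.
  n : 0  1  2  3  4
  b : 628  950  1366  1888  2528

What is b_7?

5276

Δ: 322, 416, 522, 640
Δ²: 94, 106, 118
Δ³: 12, 12
Constant third difference = 12, so extend:
118 + 12 = 130;  640 + 130 = 770;  2528 + 770 = 3298
130 + 12 = 142;  770 + 142 = 912;  3298 + 912 = 4210
142 + 12 = 154;  912 + 154 = 1066;  4210 + 1066 = 5276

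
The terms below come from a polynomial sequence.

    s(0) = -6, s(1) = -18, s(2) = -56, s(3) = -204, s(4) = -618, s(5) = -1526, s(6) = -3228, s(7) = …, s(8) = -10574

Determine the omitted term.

Using the first 7 terms:
Δ: -12  -38  -148  -414  -908  -1702
Δ²: -26  -110  -266  -494  -794
Δ³: -84  -156  -228  -300
Δ⁴: -72  -72  -72
Constant fourth difference = -72.
Extend forward: -300 − 72 = -372;  -794 − 372 = -1166;  -1702 − 1166 = -2868;  -3228 − 2868 = -6096

-6096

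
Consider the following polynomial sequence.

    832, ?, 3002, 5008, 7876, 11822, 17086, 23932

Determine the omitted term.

Using the last 6 terms:
2006  2868  3946  5264  6846
862  1078  1318  1582
216  240  264
24  24
Constant fourth difference = 24.
Extend backward: 216 − 24 = 192;  862 − 192 = 670;  2006 − 670 = 1336;  3002 − 1336 = 1666

1666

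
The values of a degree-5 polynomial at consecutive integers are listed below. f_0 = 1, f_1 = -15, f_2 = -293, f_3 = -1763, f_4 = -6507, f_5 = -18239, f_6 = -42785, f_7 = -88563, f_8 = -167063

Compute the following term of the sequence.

-293327

First differences: -16, -278, -1470, -4744, -11732, -24546, -45778, -78500
Second differences: -262, -1192, -3274, -6988, -12814, -21232, -32722
Third differences: -930, -2082, -3714, -5826, -8418, -11490
Fourth differences: -1152, -1632, -2112, -2592, -3072
Fifth differences: -480, -480, -480, -480
The fifth differences are constant (-480).
-3072 − 480 = -3552;  -11490 − 3552 = -15042;  -32722 − 15042 = -47764;  -78500 − 47764 = -126264;  -167063 − 126264 = -293327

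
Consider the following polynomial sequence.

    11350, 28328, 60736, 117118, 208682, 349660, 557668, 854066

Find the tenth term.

16978, 32408, 56382, 91564, 140978, 208008, 296398
15430, 23974, 35182, 49414, 67030, 88390
8544, 11208, 14232, 17616, 21360
2664, 3024, 3384, 3744
360, 360, 360
The fifth differences are constant (360).
3744 + 360 = 4104;  21360 + 4104 = 25464;  88390 + 25464 = 113854;  296398 + 113854 = 410252;  854066 + 410252 = 1264318
4104 + 360 = 4464;  25464 + 4464 = 29928;  113854 + 29928 = 143782;  410252 + 143782 = 554034;  1264318 + 554034 = 1818352

1818352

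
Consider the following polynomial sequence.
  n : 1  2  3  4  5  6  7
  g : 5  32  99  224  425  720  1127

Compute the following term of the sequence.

1664

Δ: 27, 67, 125, 201, 295, 407
Δ²: 40, 58, 76, 94, 112
Δ³: 18, 18, 18, 18
Third differences constant at 18.
112 + 18 = 130;  407 + 130 = 537;  1127 + 537 = 1664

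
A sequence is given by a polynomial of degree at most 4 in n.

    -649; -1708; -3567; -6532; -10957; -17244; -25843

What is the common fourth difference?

First differences: -1059, -1859, -2965, -4425, -6287, -8599
Second differences: -800, -1106, -1460, -1862, -2312
Third differences: -306, -354, -402, -450
Fourth differences: -48, -48, -48

-48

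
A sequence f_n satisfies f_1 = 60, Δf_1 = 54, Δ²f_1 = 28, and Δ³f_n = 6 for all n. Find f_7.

Build the table forward from the leading diagonal:
Third differences: 6, 6, 6, 6, 6, 6, 6
Second differences: 28, 34, 40, 46, 52, 58, 64
First differences: 54, 82, 116, 156, 202, 254, 312
f: 60, 114, 196, 312, 468, 670, 924

924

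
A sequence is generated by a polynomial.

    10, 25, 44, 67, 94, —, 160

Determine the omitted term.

125

Using the first 5 terms:
D1: 15, 19, 23, 27
D2: 4, 4, 4
Constant second difference = 4.
Extend forward: 27 + 4 = 31;  94 + 31 = 125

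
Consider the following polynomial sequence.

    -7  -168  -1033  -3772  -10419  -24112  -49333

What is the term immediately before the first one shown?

-4

D1: -161  -865  -2739  -6647  -13693  -25221
D2: -704  -1874  -3908  -7046  -11528
D3: -1170  -2034  -3138  -4482
D4: -864  -1104  -1344
D5: -240  -240
The fifth differences are constant at -240.
Work back: -864 + 240 = -624;  -1170 + 624 = -546;  -704 + 546 = -158;  -161 + 158 = -3;  -7 + 3 = -4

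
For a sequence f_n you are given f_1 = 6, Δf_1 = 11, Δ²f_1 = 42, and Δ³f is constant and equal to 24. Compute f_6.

Build the table forward from the leading diagonal:
D3: 24  24  24  24  24  24
D2: 42  66  90  114  138  162
D1: 11  53  119  209  323  461
f: 6  17  70  189  398  721

721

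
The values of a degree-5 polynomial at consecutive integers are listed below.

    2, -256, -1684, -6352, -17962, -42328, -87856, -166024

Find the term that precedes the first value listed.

8

D1: -258, -1428, -4668, -11610, -24366, -45528, -78168
D2: -1170, -3240, -6942, -12756, -21162, -32640
D3: -2070, -3702, -5814, -8406, -11478
D4: -1632, -2112, -2592, -3072
D5: -480, -480, -480
The fifth differences are constant at -480.
Work back: -1632 + 480 = -1152;  -2070 + 1152 = -918;  -1170 + 918 = -252;  -258 + 252 = -6;  2 + 6 = 8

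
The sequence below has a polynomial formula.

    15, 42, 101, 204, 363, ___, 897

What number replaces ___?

590

Using the first 5 terms:
27  59  103  159
32  44  56
12  12
Constant third difference = 12.
Extend forward: 56 + 12 = 68;  159 + 68 = 227;  363 + 227 = 590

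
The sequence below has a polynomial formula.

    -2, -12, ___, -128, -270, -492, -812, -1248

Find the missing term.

Using the last 5 terms:
Δ: -142, -222, -320, -436
Δ²: -80, -98, -116
Δ³: -18, -18
Constant third difference = -18.
Extend backward: -80 + 18 = -62;  -142 + 62 = -80;  -128 + 80 = -48

-48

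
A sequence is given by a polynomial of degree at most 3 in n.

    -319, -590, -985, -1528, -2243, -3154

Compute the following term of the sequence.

-4285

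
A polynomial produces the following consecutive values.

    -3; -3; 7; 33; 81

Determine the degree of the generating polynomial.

3

D1: 0, 10, 26, 48
D2: 10, 16, 22
D3: 6, 6
The third differences are constant, so the polynomial has degree 3.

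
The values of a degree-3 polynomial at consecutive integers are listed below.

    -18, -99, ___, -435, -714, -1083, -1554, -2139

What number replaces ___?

Using the last 5 terms:
Δ: -279, -369, -471, -585
Δ²: -90, -102, -114
Δ³: -12, -12
Constant third difference = -12.
Extend backward: -90 + 12 = -78;  -279 + 78 = -201;  -435 + 201 = -234

-234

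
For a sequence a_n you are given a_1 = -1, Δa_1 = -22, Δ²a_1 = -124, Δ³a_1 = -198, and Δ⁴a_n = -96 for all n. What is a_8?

-13049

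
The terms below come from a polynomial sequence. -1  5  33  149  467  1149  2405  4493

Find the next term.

Δ: 6, 28, 116, 318, 682, 1256, 2088
Δ²: 22, 88, 202, 364, 574, 832
Δ³: 66, 114, 162, 210, 258
Δ⁴: 48, 48, 48, 48
Constant fourth difference = 48, so extend:
258 + 48 = 306;  832 + 306 = 1138;  2088 + 1138 = 3226;  4493 + 3226 = 7719

7719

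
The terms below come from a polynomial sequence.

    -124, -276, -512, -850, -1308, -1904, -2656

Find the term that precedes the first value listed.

-38

First differences: -152  -236  -338  -458  -596  -752
Second differences: -84  -102  -120  -138  -156
Third differences: -18  -18  -18  -18
The third differences are constant at -18.
Work back: -84 + 18 = -66;  -152 + 66 = -86;  -124 + 86 = -38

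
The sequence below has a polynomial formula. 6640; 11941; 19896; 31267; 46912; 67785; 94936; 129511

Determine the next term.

172752

D1: 5301 , 7955 , 11371 , 15645 , 20873 , 27151 , 34575
D2: 2654 , 3416 , 4274 , 5228 , 6278 , 7424
D3: 762 , 858 , 954 , 1050 , 1146
D4: 96 , 96 , 96 , 96
Constant fourth difference = 96, so extend:
1146 + 96 = 1242;  7424 + 1242 = 8666;  34575 + 8666 = 43241;  129511 + 43241 = 172752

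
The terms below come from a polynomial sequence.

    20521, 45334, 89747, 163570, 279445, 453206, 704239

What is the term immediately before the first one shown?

7970

24813, 44413, 73823, 115875, 173761, 251033
19600, 29410, 42052, 57886, 77272
9810, 12642, 15834, 19386
2832, 3192, 3552
360, 360
The fifth differences are constant at 360.
Work back: 2832 − 360 = 2472;  9810 − 2472 = 7338;  19600 − 7338 = 12262;  24813 − 12262 = 12551;  20521 − 12551 = 7970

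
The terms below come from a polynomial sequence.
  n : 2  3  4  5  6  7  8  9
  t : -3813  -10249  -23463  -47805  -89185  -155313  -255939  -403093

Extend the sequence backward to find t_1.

-1125

Δ: -6436  -13214  -24342  -41380  -66128  -100626  -147154
Δ²: -6778  -11128  -17038  -24748  -34498  -46528
Δ³: -4350  -5910  -7710  -9750  -12030
Δ⁴: -1560  -1800  -2040  -2280
Δ⁵: -240  -240  -240
The fifth differences are constant at -240.
Work back: -1560 + 240 = -1320;  -4350 + 1320 = -3030;  -6778 + 3030 = -3748;  -6436 + 3748 = -2688;  -3813 + 2688 = -1125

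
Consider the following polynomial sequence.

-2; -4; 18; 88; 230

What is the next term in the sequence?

468

First differences: -2, 22, 70, 142
Second differences: 24, 48, 72
Third differences: 24, 24
Third differences constant at 24.
72 + 24 = 96;  142 + 96 = 238;  230 + 238 = 468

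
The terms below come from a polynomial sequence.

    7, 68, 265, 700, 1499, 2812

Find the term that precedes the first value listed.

4

D1: 61, 197, 435, 799, 1313
D2: 136, 238, 364, 514
D3: 102, 126, 150
D4: 24, 24
The fourth differences are constant at 24.
Work back: 102 − 24 = 78;  136 − 78 = 58;  61 − 58 = 3;  7 − 3 = 4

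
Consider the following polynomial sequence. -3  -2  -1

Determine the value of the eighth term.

First differences: 1  1
The first differences are constant (1).
-1 + 1 = 0
0 + 1 = 1
1 + 1 = 2
2 + 1 = 3
3 + 1 = 4

4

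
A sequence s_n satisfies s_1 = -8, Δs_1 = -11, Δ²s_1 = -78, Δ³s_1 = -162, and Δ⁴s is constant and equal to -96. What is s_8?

-10753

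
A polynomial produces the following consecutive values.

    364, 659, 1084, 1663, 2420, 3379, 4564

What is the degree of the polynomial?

D1: 295, 425, 579, 757, 959, 1185
D2: 130, 154, 178, 202, 226
D3: 24, 24, 24, 24
The third differences are constant, so the polynomial has degree 3.

3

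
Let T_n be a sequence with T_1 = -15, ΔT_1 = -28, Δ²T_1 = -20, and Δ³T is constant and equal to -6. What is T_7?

-603

Build the table forward from the leading diagonal:
Third differences: -6  -6  -6  -6  -6  -6  -6
Second differences: -20  -26  -32  -38  -44  -50  -56
First differences: -28  -48  -74  -106  -144  -188  -238
T: -15  -43  -91  -165  -271  -415  -603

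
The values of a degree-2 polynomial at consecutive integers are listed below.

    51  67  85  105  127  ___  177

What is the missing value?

Using the first 5 terms:
Δ: 16  18  20  22
Δ²: 2  2  2
Constant second difference = 2.
Extend forward: 22 + 2 = 24;  127 + 24 = 151

151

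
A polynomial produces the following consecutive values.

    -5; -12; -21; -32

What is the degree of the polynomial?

2

D1: -7, -9, -11
D2: -2, -2
The second differences are constant, so the polynomial has degree 2.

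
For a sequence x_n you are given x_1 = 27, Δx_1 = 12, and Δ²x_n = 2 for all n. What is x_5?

87

Build the table forward from the leading diagonal:
Second differences: 2  2  2  2  2
First differences: 12  14  16  18  20
x: 27  39  53  69  87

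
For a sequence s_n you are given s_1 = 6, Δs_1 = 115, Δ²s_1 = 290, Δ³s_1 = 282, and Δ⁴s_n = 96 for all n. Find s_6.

Build the table forward from the leading diagonal:
D4: 96, 96, 96, 96, 96, 96
D3: 282, 378, 474, 570, 666, 762
D2: 290, 572, 950, 1424, 1994, 2660
D1: 115, 405, 977, 1927, 3351, 5345
s: 6, 121, 526, 1503, 3430, 6781

6781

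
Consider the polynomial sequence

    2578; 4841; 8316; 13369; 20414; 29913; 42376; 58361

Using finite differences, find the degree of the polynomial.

4

D1: 2263, 3475, 5053, 7045, 9499, 12463, 15985
D2: 1212, 1578, 1992, 2454, 2964, 3522
D3: 366, 414, 462, 510, 558
D4: 48, 48, 48, 48
The fourth differences are constant, so the polynomial has degree 4.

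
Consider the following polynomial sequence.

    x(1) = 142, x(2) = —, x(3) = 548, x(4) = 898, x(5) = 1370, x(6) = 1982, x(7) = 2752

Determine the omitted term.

302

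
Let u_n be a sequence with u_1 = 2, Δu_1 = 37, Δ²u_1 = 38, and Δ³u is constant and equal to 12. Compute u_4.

Build the table forward from the leading diagonal:
Third differences: 12  12  12  12
Second differences: 38  50  62  74
First differences: 37  75  125  187
u: 2  39  114  239

239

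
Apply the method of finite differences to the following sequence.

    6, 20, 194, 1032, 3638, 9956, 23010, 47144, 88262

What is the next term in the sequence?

154068

14  174  838  2606  6318  13054  24134  41118
160  664  1768  3712  6736  11080  16984
504  1104  1944  3024  4344  5904
600  840  1080  1320  1560
240  240  240  240
Constant fifth difference = 240, so extend:
1560 + 240 = 1800;  5904 + 1800 = 7704;  16984 + 7704 = 24688;  41118 + 24688 = 65806;  88262 + 65806 = 154068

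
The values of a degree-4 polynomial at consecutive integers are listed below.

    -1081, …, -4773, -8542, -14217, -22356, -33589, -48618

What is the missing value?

-2424

Using the last 6 terms:
-3769  -5675  -8139  -11233  -15029
-1906  -2464  -3094  -3796
-558  -630  -702
-72  -72
Constant fourth difference = -72.
Extend backward: -558 + 72 = -486;  -1906 + 486 = -1420;  -3769 + 1420 = -2349;  -4773 + 2349 = -2424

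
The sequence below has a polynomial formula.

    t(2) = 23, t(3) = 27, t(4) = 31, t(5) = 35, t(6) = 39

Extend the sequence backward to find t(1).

19

D1: 4  4  4  4
The first differences are constant at 4.
Work back: 23 − 4 = 19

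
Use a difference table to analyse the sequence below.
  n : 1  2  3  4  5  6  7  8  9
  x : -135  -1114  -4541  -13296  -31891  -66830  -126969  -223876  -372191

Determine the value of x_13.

-1900011

Δ: -979, -3427, -8755, -18595, -34939, -60139, -96907, -148315
Δ²: -2448, -5328, -9840, -16344, -25200, -36768, -51408
Δ³: -2880, -4512, -6504, -8856, -11568, -14640
Δ⁴: -1632, -1992, -2352, -2712, -3072
Δ⁵: -360, -360, -360, -360
Constant fifth difference = -360, so extend:
-3072 − 360 = -3432;  -14640 − 3432 = -18072;  -51408 − 18072 = -69480;  -148315 − 69480 = -217795;  -372191 − 217795 = -589986
-3432 − 360 = -3792;  -18072 − 3792 = -21864;  -69480 − 21864 = -91344;  -217795 − 91344 = -309139;  -589986 − 309139 = -899125
-3792 − 360 = -4152;  -21864 − 4152 = -26016;  -91344 − 26016 = -117360;  -309139 − 117360 = -426499;  -899125 − 426499 = -1325624
-4152 − 360 = -4512;  -26016 − 4512 = -30528;  -117360 − 30528 = -147888;  -426499 − 147888 = -574387;  -1325624 − 574387 = -1900011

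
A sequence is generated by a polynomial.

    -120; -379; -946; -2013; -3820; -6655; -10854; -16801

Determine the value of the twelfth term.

-259 , -567 , -1067 , -1807 , -2835 , -4199 , -5947
-308 , -500 , -740 , -1028 , -1364 , -1748
-192 , -240 , -288 , -336 , -384
-48 , -48 , -48 , -48
Constant fourth difference = -48, so extend:
-384 − 48 = -432;  -1748 − 432 = -2180;  -5947 − 2180 = -8127;  -16801 − 8127 = -24928
-432 − 48 = -480;  -2180 − 480 = -2660;  -8127 − 2660 = -10787;  -24928 − 10787 = -35715
-480 − 48 = -528;  -2660 − 528 = -3188;  -10787 − 3188 = -13975;  -35715 − 13975 = -49690
-528 − 48 = -576;  -3188 − 576 = -3764;  -13975 − 3764 = -17739;  -49690 − 17739 = -67429

-67429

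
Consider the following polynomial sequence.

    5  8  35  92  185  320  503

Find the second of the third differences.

D1: 3, 27, 57, 93, 135, 183
D2: 24, 30, 36, 42, 48
D3: 6, 6, 6, 6

6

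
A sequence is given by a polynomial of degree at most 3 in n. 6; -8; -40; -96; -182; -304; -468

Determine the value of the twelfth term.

Δ: -14, -32, -56, -86, -122, -164
Δ²: -18, -24, -30, -36, -42
Δ³: -6, -6, -6, -6
The third differences are constant (-6).
-42 − 6 = -48;  -164 − 48 = -212;  -468 − 212 = -680
-48 − 6 = -54;  -212 − 54 = -266;  -680 − 266 = -946
-54 − 6 = -60;  -266 − 60 = -326;  -946 − 326 = -1272
-60 − 6 = -66;  -326 − 66 = -392;  -1272 − 392 = -1664
-66 − 6 = -72;  -392 − 72 = -464;  -1664 − 464 = -2128

-2128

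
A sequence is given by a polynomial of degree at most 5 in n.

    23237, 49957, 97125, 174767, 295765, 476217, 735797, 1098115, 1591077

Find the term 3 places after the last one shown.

4204887

D1: 26720, 47168, 77642, 120998, 180452, 259580, 362318, 492962
D2: 20448, 30474, 43356, 59454, 79128, 102738, 130644
D3: 10026, 12882, 16098, 19674, 23610, 27906
D4: 2856, 3216, 3576, 3936, 4296
D5: 360, 360, 360, 360
Constant fifth difference = 360, so extend:
4296 + 360 = 4656;  27906 + 4656 = 32562;  130644 + 32562 = 163206;  492962 + 163206 = 656168;  1591077 + 656168 = 2247245
4656 + 360 = 5016;  32562 + 5016 = 37578;  163206 + 37578 = 200784;  656168 + 200784 = 856952;  2247245 + 856952 = 3104197
5016 + 360 = 5376;  37578 + 5376 = 42954;  200784 + 42954 = 243738;  856952 + 243738 = 1100690;  3104197 + 1100690 = 4204887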